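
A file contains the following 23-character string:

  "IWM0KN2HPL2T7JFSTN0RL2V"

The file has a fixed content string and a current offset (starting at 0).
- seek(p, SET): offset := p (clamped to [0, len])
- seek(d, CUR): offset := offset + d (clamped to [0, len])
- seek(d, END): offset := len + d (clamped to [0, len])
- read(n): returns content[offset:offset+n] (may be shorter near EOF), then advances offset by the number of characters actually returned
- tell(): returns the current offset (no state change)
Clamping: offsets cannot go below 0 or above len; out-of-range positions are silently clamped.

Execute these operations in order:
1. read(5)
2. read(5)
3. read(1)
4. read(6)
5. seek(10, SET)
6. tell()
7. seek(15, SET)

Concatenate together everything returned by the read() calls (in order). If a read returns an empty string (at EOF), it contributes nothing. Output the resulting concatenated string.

After 1 (read(5)): returned 'IWM0K', offset=5
After 2 (read(5)): returned 'N2HPL', offset=10
After 3 (read(1)): returned '2', offset=11
After 4 (read(6)): returned 'T7JFST', offset=17
After 5 (seek(10, SET)): offset=10
After 6 (tell()): offset=10
After 7 (seek(15, SET)): offset=15

Answer: IWM0KN2HPL2T7JFST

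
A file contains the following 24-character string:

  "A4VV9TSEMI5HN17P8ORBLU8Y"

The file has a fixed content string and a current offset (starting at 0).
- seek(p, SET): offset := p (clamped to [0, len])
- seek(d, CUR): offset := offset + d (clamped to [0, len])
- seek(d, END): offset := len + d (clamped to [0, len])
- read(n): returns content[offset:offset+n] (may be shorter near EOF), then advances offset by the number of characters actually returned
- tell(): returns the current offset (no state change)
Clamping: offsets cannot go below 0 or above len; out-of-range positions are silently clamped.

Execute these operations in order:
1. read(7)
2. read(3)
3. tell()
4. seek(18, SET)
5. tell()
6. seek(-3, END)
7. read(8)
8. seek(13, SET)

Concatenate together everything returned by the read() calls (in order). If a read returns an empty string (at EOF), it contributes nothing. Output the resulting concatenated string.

Answer: A4VV9TSEMIU8Y

Derivation:
After 1 (read(7)): returned 'A4VV9TS', offset=7
After 2 (read(3)): returned 'EMI', offset=10
After 3 (tell()): offset=10
After 4 (seek(18, SET)): offset=18
After 5 (tell()): offset=18
After 6 (seek(-3, END)): offset=21
After 7 (read(8)): returned 'U8Y', offset=24
After 8 (seek(13, SET)): offset=13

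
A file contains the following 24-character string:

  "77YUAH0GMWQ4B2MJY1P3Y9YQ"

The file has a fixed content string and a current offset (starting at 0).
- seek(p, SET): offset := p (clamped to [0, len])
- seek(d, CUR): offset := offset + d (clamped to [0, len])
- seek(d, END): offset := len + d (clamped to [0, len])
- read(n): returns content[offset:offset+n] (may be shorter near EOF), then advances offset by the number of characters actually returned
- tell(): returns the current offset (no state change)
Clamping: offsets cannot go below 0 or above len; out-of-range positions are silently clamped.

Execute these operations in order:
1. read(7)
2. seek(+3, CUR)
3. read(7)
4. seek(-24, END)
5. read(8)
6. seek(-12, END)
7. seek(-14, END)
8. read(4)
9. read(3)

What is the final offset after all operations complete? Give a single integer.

Answer: 17

Derivation:
After 1 (read(7)): returned '77YUAH0', offset=7
After 2 (seek(+3, CUR)): offset=10
After 3 (read(7)): returned 'Q4B2MJY', offset=17
After 4 (seek(-24, END)): offset=0
After 5 (read(8)): returned '77YUAH0G', offset=8
After 6 (seek(-12, END)): offset=12
After 7 (seek(-14, END)): offset=10
After 8 (read(4)): returned 'Q4B2', offset=14
After 9 (read(3)): returned 'MJY', offset=17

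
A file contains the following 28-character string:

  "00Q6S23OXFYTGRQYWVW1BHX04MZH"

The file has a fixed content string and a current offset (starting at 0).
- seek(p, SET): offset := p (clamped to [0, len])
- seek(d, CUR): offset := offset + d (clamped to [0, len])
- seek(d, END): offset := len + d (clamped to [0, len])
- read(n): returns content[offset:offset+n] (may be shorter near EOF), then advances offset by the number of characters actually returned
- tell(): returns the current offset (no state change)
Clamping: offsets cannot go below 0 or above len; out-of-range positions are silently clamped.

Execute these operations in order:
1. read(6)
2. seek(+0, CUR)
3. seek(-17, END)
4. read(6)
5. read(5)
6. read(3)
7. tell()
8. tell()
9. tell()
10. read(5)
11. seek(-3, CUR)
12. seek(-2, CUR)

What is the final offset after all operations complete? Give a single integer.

After 1 (read(6)): returned '00Q6S2', offset=6
After 2 (seek(+0, CUR)): offset=6
After 3 (seek(-17, END)): offset=11
After 4 (read(6)): returned 'TGRQYW', offset=17
After 5 (read(5)): returned 'VW1BH', offset=22
After 6 (read(3)): returned 'X04', offset=25
After 7 (tell()): offset=25
After 8 (tell()): offset=25
After 9 (tell()): offset=25
After 10 (read(5)): returned 'MZH', offset=28
After 11 (seek(-3, CUR)): offset=25
After 12 (seek(-2, CUR)): offset=23

Answer: 23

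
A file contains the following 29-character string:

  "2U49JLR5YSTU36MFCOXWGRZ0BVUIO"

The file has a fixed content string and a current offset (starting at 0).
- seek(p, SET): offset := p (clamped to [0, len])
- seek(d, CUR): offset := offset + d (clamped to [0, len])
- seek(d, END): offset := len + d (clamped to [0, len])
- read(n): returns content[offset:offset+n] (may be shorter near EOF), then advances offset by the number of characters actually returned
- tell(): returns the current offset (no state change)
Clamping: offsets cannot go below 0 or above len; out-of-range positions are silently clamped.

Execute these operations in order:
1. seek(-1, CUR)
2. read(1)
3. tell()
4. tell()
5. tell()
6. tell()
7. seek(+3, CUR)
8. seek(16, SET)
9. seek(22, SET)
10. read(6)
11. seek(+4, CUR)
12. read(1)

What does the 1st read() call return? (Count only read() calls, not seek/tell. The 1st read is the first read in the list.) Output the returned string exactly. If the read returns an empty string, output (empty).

After 1 (seek(-1, CUR)): offset=0
After 2 (read(1)): returned '2', offset=1
After 3 (tell()): offset=1
After 4 (tell()): offset=1
After 5 (tell()): offset=1
After 6 (tell()): offset=1
After 7 (seek(+3, CUR)): offset=4
After 8 (seek(16, SET)): offset=16
After 9 (seek(22, SET)): offset=22
After 10 (read(6)): returned 'Z0BVUI', offset=28
After 11 (seek(+4, CUR)): offset=29
After 12 (read(1)): returned '', offset=29

Answer: 2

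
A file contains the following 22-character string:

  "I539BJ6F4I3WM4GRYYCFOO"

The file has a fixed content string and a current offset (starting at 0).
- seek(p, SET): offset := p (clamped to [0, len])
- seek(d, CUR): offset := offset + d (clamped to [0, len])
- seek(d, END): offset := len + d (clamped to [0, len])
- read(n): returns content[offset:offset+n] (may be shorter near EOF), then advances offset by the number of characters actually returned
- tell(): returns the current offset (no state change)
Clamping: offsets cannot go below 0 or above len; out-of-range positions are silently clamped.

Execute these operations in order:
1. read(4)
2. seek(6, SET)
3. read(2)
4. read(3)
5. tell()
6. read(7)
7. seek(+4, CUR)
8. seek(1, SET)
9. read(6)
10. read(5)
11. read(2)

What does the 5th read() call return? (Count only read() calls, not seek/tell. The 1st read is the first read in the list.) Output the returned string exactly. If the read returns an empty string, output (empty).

After 1 (read(4)): returned 'I539', offset=4
After 2 (seek(6, SET)): offset=6
After 3 (read(2)): returned '6F', offset=8
After 4 (read(3)): returned '4I3', offset=11
After 5 (tell()): offset=11
After 6 (read(7)): returned 'WM4GRYY', offset=18
After 7 (seek(+4, CUR)): offset=22
After 8 (seek(1, SET)): offset=1
After 9 (read(6)): returned '539BJ6', offset=7
After 10 (read(5)): returned 'F4I3W', offset=12
After 11 (read(2)): returned 'M4', offset=14

Answer: 539BJ6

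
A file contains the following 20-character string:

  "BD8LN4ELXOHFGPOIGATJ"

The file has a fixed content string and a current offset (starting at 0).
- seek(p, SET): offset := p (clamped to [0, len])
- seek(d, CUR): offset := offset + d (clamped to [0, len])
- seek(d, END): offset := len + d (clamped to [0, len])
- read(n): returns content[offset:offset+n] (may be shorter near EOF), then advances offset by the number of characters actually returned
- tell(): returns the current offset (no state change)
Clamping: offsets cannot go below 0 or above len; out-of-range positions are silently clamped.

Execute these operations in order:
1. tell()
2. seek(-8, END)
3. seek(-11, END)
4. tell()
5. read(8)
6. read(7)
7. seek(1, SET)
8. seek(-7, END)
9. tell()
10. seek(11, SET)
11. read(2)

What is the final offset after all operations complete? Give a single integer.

After 1 (tell()): offset=0
After 2 (seek(-8, END)): offset=12
After 3 (seek(-11, END)): offset=9
After 4 (tell()): offset=9
After 5 (read(8)): returned 'OHFGPOIG', offset=17
After 6 (read(7)): returned 'ATJ', offset=20
After 7 (seek(1, SET)): offset=1
After 8 (seek(-7, END)): offset=13
After 9 (tell()): offset=13
After 10 (seek(11, SET)): offset=11
After 11 (read(2)): returned 'FG', offset=13

Answer: 13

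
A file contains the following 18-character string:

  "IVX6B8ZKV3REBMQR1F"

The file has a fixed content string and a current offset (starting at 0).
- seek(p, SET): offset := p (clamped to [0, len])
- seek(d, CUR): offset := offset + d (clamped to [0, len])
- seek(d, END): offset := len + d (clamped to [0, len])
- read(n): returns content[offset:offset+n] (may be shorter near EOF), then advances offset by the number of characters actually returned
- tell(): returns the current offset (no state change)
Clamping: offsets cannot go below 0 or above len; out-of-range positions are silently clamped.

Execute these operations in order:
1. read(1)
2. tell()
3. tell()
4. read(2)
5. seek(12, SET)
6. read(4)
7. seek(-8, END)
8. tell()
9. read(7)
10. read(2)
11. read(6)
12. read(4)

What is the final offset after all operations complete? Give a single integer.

Answer: 18

Derivation:
After 1 (read(1)): returned 'I', offset=1
After 2 (tell()): offset=1
After 3 (tell()): offset=1
After 4 (read(2)): returned 'VX', offset=3
After 5 (seek(12, SET)): offset=12
After 6 (read(4)): returned 'BMQR', offset=16
After 7 (seek(-8, END)): offset=10
After 8 (tell()): offset=10
After 9 (read(7)): returned 'REBMQR1', offset=17
After 10 (read(2)): returned 'F', offset=18
After 11 (read(6)): returned '', offset=18
After 12 (read(4)): returned '', offset=18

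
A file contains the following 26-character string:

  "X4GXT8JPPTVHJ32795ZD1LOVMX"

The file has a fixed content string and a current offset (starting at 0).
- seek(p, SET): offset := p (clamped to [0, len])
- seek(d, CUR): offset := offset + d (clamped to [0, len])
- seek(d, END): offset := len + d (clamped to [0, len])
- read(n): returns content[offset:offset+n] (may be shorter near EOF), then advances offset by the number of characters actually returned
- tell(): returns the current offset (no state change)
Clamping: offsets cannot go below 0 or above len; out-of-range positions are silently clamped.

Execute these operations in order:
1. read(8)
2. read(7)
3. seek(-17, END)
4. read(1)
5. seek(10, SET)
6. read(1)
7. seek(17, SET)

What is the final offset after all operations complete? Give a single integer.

After 1 (read(8)): returned 'X4GXT8JP', offset=8
After 2 (read(7)): returned 'PTVHJ32', offset=15
After 3 (seek(-17, END)): offset=9
After 4 (read(1)): returned 'T', offset=10
After 5 (seek(10, SET)): offset=10
After 6 (read(1)): returned 'V', offset=11
After 7 (seek(17, SET)): offset=17

Answer: 17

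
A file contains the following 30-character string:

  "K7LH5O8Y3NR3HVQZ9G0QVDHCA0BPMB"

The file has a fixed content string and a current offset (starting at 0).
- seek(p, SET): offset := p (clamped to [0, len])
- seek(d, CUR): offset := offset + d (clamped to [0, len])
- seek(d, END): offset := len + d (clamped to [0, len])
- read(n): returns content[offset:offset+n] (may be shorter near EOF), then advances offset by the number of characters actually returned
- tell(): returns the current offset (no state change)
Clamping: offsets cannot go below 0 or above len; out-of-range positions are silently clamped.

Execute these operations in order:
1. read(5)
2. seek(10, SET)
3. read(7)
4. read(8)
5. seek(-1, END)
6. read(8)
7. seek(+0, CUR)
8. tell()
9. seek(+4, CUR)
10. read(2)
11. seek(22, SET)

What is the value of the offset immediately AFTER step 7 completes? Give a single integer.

Answer: 30

Derivation:
After 1 (read(5)): returned 'K7LH5', offset=5
After 2 (seek(10, SET)): offset=10
After 3 (read(7)): returned 'R3HVQZ9', offset=17
After 4 (read(8)): returned 'G0QVDHCA', offset=25
After 5 (seek(-1, END)): offset=29
After 6 (read(8)): returned 'B', offset=30
After 7 (seek(+0, CUR)): offset=30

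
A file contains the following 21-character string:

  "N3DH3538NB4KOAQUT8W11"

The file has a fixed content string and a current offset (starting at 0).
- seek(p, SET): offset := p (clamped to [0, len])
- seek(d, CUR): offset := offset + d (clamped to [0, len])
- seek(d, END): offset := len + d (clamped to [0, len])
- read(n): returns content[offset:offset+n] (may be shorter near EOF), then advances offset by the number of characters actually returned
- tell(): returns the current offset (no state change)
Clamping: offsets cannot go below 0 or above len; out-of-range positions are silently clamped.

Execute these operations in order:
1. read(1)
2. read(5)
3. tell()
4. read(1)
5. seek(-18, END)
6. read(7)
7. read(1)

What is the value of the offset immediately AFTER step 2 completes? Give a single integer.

After 1 (read(1)): returned 'N', offset=1
After 2 (read(5)): returned '3DH35', offset=6

Answer: 6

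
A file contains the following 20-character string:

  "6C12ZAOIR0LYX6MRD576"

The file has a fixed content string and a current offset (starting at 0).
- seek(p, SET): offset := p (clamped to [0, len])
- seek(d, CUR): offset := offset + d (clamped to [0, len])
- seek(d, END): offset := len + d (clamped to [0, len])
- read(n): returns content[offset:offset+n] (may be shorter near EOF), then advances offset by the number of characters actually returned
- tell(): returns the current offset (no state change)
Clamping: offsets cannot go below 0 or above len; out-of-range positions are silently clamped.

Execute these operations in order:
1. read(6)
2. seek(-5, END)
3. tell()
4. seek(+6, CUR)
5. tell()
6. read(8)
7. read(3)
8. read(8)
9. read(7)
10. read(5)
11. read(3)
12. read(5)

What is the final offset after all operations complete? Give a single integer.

After 1 (read(6)): returned '6C12ZA', offset=6
After 2 (seek(-5, END)): offset=15
After 3 (tell()): offset=15
After 4 (seek(+6, CUR)): offset=20
After 5 (tell()): offset=20
After 6 (read(8)): returned '', offset=20
After 7 (read(3)): returned '', offset=20
After 8 (read(8)): returned '', offset=20
After 9 (read(7)): returned '', offset=20
After 10 (read(5)): returned '', offset=20
After 11 (read(3)): returned '', offset=20
After 12 (read(5)): returned '', offset=20

Answer: 20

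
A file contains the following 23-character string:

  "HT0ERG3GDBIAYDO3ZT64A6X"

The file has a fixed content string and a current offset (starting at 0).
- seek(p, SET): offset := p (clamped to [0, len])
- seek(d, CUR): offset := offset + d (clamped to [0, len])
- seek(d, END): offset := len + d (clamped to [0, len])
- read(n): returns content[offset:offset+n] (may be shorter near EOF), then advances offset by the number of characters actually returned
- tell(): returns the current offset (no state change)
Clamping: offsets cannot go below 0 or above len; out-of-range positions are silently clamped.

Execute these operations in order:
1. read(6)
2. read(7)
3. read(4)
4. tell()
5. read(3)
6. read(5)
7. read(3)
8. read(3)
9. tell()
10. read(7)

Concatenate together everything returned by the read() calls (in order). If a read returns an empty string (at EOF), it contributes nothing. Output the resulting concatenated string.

Answer: HT0ERG3GDBIAYDO3ZT64A6X

Derivation:
After 1 (read(6)): returned 'HT0ERG', offset=6
After 2 (read(7)): returned '3GDBIAY', offset=13
After 3 (read(4)): returned 'DO3Z', offset=17
After 4 (tell()): offset=17
After 5 (read(3)): returned 'T64', offset=20
After 6 (read(5)): returned 'A6X', offset=23
After 7 (read(3)): returned '', offset=23
After 8 (read(3)): returned '', offset=23
After 9 (tell()): offset=23
After 10 (read(7)): returned '', offset=23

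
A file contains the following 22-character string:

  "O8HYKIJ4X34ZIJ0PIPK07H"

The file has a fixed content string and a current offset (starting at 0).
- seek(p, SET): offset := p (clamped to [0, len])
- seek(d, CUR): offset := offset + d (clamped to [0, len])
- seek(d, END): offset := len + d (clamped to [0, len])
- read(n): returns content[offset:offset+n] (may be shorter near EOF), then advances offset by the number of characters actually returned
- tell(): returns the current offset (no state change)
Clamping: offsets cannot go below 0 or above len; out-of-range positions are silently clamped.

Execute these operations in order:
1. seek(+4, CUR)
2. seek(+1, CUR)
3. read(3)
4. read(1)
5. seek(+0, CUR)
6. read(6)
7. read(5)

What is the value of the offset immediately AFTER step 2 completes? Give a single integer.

After 1 (seek(+4, CUR)): offset=4
After 2 (seek(+1, CUR)): offset=5

Answer: 5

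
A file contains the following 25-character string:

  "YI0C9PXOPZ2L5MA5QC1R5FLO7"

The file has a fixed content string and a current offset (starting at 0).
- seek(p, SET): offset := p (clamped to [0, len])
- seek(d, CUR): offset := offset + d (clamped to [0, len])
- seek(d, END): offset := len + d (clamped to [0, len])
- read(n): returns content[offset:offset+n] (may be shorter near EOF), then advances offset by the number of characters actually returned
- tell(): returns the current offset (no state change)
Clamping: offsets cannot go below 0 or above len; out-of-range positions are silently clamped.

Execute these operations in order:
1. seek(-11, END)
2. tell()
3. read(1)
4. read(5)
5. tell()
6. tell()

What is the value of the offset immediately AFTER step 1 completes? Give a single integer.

Answer: 14

Derivation:
After 1 (seek(-11, END)): offset=14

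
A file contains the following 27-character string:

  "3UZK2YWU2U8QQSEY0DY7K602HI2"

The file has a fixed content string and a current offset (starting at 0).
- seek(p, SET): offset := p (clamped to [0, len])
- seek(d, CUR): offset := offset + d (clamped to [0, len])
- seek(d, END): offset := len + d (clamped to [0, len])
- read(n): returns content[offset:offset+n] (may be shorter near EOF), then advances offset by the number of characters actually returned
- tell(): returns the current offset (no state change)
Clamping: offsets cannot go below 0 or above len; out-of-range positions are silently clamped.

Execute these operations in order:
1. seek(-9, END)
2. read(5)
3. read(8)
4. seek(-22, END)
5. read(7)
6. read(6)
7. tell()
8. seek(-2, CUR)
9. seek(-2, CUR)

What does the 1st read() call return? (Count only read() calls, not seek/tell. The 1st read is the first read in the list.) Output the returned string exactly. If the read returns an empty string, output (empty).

After 1 (seek(-9, END)): offset=18
After 2 (read(5)): returned 'Y7K60', offset=23
After 3 (read(8)): returned '2HI2', offset=27
After 4 (seek(-22, END)): offset=5
After 5 (read(7)): returned 'YWU2U8Q', offset=12
After 6 (read(6)): returned 'QSEY0D', offset=18
After 7 (tell()): offset=18
After 8 (seek(-2, CUR)): offset=16
After 9 (seek(-2, CUR)): offset=14

Answer: Y7K60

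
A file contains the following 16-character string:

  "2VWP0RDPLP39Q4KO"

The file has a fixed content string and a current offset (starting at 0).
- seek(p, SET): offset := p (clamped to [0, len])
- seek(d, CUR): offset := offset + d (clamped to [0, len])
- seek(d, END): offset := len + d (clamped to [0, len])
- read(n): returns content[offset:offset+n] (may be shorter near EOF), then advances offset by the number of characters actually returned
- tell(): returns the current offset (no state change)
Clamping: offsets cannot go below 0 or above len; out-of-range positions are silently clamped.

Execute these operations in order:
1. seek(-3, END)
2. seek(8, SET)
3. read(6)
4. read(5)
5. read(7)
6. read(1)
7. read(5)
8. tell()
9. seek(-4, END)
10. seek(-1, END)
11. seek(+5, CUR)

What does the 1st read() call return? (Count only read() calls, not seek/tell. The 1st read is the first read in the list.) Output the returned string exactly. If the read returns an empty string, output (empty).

After 1 (seek(-3, END)): offset=13
After 2 (seek(8, SET)): offset=8
After 3 (read(6)): returned 'LP39Q4', offset=14
After 4 (read(5)): returned 'KO', offset=16
After 5 (read(7)): returned '', offset=16
After 6 (read(1)): returned '', offset=16
After 7 (read(5)): returned '', offset=16
After 8 (tell()): offset=16
After 9 (seek(-4, END)): offset=12
After 10 (seek(-1, END)): offset=15
After 11 (seek(+5, CUR)): offset=16

Answer: LP39Q4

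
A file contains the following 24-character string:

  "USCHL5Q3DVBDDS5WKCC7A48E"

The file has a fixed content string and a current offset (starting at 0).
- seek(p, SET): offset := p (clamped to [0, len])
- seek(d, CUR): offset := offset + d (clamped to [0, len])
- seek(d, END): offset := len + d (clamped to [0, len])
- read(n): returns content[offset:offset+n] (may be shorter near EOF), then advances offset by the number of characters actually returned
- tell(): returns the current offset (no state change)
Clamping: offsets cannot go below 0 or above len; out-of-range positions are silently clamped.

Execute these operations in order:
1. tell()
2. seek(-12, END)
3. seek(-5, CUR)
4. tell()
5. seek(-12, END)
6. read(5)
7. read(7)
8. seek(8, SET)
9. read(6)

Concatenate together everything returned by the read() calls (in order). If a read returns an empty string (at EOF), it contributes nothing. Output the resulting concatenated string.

Answer: DS5WKCC7A48EDVBDDS

Derivation:
After 1 (tell()): offset=0
After 2 (seek(-12, END)): offset=12
After 3 (seek(-5, CUR)): offset=7
After 4 (tell()): offset=7
After 5 (seek(-12, END)): offset=12
After 6 (read(5)): returned 'DS5WK', offset=17
After 7 (read(7)): returned 'CC7A48E', offset=24
After 8 (seek(8, SET)): offset=8
After 9 (read(6)): returned 'DVBDDS', offset=14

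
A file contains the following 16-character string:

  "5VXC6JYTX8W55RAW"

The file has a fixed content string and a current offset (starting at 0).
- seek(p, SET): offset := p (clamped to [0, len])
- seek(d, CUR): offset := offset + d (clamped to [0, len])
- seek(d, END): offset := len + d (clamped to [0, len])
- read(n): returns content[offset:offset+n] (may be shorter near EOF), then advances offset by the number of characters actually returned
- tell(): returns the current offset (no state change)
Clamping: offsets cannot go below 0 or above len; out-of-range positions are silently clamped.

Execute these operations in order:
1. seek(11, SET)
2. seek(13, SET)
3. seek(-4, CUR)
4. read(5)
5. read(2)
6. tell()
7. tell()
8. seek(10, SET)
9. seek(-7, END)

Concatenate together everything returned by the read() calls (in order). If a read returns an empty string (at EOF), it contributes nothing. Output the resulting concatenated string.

After 1 (seek(11, SET)): offset=11
After 2 (seek(13, SET)): offset=13
After 3 (seek(-4, CUR)): offset=9
After 4 (read(5)): returned '8W55R', offset=14
After 5 (read(2)): returned 'AW', offset=16
After 6 (tell()): offset=16
After 7 (tell()): offset=16
After 8 (seek(10, SET)): offset=10
After 9 (seek(-7, END)): offset=9

Answer: 8W55RAW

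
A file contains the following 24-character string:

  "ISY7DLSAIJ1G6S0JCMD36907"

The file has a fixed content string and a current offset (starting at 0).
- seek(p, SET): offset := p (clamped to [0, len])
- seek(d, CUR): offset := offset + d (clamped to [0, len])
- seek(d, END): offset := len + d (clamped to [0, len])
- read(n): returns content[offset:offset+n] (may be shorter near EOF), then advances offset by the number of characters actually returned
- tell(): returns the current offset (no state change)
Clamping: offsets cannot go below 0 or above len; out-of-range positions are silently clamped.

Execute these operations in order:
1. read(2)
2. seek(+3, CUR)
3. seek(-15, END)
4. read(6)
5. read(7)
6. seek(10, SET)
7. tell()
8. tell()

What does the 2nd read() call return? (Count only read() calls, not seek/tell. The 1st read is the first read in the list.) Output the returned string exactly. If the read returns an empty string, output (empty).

Answer: J1G6S0

Derivation:
After 1 (read(2)): returned 'IS', offset=2
After 2 (seek(+3, CUR)): offset=5
After 3 (seek(-15, END)): offset=9
After 4 (read(6)): returned 'J1G6S0', offset=15
After 5 (read(7)): returned 'JCMD369', offset=22
After 6 (seek(10, SET)): offset=10
After 7 (tell()): offset=10
After 8 (tell()): offset=10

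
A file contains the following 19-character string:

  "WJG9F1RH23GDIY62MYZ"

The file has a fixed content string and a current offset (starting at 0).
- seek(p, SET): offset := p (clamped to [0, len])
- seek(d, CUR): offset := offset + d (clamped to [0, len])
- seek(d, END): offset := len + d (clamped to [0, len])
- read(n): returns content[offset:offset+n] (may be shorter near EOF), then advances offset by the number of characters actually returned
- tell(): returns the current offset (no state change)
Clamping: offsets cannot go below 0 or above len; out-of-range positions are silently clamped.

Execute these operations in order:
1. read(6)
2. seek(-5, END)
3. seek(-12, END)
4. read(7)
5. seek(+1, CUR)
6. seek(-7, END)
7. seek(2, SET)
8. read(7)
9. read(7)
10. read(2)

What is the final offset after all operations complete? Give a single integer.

Answer: 18

Derivation:
After 1 (read(6)): returned 'WJG9F1', offset=6
After 2 (seek(-5, END)): offset=14
After 3 (seek(-12, END)): offset=7
After 4 (read(7)): returned 'H23GDIY', offset=14
After 5 (seek(+1, CUR)): offset=15
After 6 (seek(-7, END)): offset=12
After 7 (seek(2, SET)): offset=2
After 8 (read(7)): returned 'G9F1RH2', offset=9
After 9 (read(7)): returned '3GDIY62', offset=16
After 10 (read(2)): returned 'MY', offset=18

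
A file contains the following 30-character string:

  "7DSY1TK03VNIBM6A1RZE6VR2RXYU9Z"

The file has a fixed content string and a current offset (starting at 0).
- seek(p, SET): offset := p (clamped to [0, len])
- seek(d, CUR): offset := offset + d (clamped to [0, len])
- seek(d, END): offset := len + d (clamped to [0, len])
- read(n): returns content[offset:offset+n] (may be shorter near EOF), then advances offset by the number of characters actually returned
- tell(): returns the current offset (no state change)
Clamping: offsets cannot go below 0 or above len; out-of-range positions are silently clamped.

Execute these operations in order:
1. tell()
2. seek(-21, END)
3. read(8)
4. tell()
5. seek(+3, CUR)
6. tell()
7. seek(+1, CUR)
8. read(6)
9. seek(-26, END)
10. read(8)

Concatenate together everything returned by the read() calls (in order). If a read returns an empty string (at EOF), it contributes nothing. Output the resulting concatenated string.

Answer: VNIBM6A1VR2RXY1TK03VNI

Derivation:
After 1 (tell()): offset=0
After 2 (seek(-21, END)): offset=9
After 3 (read(8)): returned 'VNIBM6A1', offset=17
After 4 (tell()): offset=17
After 5 (seek(+3, CUR)): offset=20
After 6 (tell()): offset=20
After 7 (seek(+1, CUR)): offset=21
After 8 (read(6)): returned 'VR2RXY', offset=27
After 9 (seek(-26, END)): offset=4
After 10 (read(8)): returned '1TK03VNI', offset=12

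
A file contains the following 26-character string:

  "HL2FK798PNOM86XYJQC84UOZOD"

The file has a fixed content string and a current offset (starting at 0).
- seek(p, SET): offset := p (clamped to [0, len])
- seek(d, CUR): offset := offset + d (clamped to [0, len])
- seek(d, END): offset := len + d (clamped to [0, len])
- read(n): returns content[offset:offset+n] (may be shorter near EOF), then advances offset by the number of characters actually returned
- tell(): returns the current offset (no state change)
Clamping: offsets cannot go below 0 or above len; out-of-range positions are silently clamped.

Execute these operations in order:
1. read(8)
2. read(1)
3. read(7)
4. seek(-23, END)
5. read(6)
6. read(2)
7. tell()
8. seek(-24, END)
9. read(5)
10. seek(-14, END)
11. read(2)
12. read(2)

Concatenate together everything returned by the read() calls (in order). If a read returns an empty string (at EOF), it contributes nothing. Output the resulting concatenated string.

After 1 (read(8)): returned 'HL2FK798', offset=8
After 2 (read(1)): returned 'P', offset=9
After 3 (read(7)): returned 'NOM86XY', offset=16
After 4 (seek(-23, END)): offset=3
After 5 (read(6)): returned 'FK798P', offset=9
After 6 (read(2)): returned 'NO', offset=11
After 7 (tell()): offset=11
After 8 (seek(-24, END)): offset=2
After 9 (read(5)): returned '2FK79', offset=7
After 10 (seek(-14, END)): offset=12
After 11 (read(2)): returned '86', offset=14
After 12 (read(2)): returned 'XY', offset=16

Answer: HL2FK798PNOM86XYFK798PNO2FK7986XY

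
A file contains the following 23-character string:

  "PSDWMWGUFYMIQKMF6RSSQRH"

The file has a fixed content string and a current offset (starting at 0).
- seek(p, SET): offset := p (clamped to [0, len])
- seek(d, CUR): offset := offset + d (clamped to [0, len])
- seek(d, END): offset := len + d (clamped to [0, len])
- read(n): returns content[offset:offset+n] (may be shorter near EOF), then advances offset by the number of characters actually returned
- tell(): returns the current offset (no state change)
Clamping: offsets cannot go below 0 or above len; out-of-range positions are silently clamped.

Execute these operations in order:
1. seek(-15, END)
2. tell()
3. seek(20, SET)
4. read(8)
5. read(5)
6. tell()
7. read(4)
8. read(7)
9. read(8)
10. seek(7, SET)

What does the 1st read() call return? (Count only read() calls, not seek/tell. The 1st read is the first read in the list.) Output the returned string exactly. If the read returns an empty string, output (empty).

After 1 (seek(-15, END)): offset=8
After 2 (tell()): offset=8
After 3 (seek(20, SET)): offset=20
After 4 (read(8)): returned 'QRH', offset=23
After 5 (read(5)): returned '', offset=23
After 6 (tell()): offset=23
After 7 (read(4)): returned '', offset=23
After 8 (read(7)): returned '', offset=23
After 9 (read(8)): returned '', offset=23
After 10 (seek(7, SET)): offset=7

Answer: QRH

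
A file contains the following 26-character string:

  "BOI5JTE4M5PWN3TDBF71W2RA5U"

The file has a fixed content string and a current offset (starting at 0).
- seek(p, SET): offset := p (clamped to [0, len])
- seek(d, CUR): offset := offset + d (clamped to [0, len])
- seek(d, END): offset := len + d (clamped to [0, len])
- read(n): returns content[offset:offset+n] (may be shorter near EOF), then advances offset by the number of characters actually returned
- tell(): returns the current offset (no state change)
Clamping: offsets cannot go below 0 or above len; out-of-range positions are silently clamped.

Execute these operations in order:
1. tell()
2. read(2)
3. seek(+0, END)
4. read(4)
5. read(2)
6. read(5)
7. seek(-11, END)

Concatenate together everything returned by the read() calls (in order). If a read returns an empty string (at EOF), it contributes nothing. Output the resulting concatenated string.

Answer: BO

Derivation:
After 1 (tell()): offset=0
After 2 (read(2)): returned 'BO', offset=2
After 3 (seek(+0, END)): offset=26
After 4 (read(4)): returned '', offset=26
After 5 (read(2)): returned '', offset=26
After 6 (read(5)): returned '', offset=26
After 7 (seek(-11, END)): offset=15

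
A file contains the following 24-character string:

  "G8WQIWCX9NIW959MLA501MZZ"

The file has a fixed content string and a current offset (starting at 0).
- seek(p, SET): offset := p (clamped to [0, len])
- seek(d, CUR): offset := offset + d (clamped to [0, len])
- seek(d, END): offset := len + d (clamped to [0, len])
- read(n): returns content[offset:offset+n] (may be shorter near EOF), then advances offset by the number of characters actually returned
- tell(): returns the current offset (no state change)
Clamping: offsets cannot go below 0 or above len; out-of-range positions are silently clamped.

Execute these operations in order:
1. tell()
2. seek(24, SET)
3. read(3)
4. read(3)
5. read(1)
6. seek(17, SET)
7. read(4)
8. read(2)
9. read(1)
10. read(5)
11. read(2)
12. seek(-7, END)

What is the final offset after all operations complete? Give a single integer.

After 1 (tell()): offset=0
After 2 (seek(24, SET)): offset=24
After 3 (read(3)): returned '', offset=24
After 4 (read(3)): returned '', offset=24
After 5 (read(1)): returned '', offset=24
After 6 (seek(17, SET)): offset=17
After 7 (read(4)): returned 'A501', offset=21
After 8 (read(2)): returned 'MZ', offset=23
After 9 (read(1)): returned 'Z', offset=24
After 10 (read(5)): returned '', offset=24
After 11 (read(2)): returned '', offset=24
After 12 (seek(-7, END)): offset=17

Answer: 17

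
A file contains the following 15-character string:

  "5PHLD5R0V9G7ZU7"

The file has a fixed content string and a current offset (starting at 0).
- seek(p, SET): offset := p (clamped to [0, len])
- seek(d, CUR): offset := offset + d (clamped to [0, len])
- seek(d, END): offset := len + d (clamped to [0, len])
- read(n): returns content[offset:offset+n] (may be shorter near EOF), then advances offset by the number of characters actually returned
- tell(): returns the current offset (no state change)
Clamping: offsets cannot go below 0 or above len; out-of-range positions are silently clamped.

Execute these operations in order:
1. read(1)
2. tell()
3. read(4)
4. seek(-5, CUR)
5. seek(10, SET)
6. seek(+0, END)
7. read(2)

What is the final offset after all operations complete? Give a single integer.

Answer: 15

Derivation:
After 1 (read(1)): returned '5', offset=1
After 2 (tell()): offset=1
After 3 (read(4)): returned 'PHLD', offset=5
After 4 (seek(-5, CUR)): offset=0
After 5 (seek(10, SET)): offset=10
After 6 (seek(+0, END)): offset=15
After 7 (read(2)): returned '', offset=15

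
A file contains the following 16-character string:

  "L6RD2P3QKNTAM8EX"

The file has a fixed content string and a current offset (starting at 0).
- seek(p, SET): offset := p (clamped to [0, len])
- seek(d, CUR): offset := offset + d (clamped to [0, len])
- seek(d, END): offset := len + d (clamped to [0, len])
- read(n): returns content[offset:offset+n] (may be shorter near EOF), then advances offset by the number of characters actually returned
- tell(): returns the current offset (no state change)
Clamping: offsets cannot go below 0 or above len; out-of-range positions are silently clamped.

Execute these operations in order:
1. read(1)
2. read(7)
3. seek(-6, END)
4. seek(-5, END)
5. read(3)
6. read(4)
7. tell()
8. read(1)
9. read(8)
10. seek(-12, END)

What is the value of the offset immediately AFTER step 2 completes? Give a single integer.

After 1 (read(1)): returned 'L', offset=1
After 2 (read(7)): returned '6RD2P3Q', offset=8

Answer: 8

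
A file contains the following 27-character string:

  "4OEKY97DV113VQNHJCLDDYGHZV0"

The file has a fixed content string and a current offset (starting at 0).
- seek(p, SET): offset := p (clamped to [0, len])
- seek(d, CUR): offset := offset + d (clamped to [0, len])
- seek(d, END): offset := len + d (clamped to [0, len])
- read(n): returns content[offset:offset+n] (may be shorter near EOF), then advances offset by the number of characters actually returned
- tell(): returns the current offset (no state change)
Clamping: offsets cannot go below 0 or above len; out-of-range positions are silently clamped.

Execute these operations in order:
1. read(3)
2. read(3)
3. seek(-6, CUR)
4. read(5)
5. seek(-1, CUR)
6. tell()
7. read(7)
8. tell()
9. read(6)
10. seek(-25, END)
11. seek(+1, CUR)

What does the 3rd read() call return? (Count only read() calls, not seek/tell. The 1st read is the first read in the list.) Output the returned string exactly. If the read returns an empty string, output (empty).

Answer: 4OEKY

Derivation:
After 1 (read(3)): returned '4OE', offset=3
After 2 (read(3)): returned 'KY9', offset=6
After 3 (seek(-6, CUR)): offset=0
After 4 (read(5)): returned '4OEKY', offset=5
After 5 (seek(-1, CUR)): offset=4
After 6 (tell()): offset=4
After 7 (read(7)): returned 'Y97DV11', offset=11
After 8 (tell()): offset=11
After 9 (read(6)): returned '3VQNHJ', offset=17
After 10 (seek(-25, END)): offset=2
After 11 (seek(+1, CUR)): offset=3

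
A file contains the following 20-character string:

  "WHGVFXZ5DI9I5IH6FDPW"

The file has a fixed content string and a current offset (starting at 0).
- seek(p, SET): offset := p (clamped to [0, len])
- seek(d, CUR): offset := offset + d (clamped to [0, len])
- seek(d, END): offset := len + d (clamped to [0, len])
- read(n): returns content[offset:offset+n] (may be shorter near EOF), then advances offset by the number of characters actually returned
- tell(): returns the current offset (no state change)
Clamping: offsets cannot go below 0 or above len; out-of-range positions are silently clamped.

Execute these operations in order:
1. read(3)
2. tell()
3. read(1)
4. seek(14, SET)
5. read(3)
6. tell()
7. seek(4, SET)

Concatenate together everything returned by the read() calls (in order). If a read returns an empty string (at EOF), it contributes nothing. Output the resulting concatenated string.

After 1 (read(3)): returned 'WHG', offset=3
After 2 (tell()): offset=3
After 3 (read(1)): returned 'V', offset=4
After 4 (seek(14, SET)): offset=14
After 5 (read(3)): returned 'H6F', offset=17
After 6 (tell()): offset=17
After 7 (seek(4, SET)): offset=4

Answer: WHGVH6F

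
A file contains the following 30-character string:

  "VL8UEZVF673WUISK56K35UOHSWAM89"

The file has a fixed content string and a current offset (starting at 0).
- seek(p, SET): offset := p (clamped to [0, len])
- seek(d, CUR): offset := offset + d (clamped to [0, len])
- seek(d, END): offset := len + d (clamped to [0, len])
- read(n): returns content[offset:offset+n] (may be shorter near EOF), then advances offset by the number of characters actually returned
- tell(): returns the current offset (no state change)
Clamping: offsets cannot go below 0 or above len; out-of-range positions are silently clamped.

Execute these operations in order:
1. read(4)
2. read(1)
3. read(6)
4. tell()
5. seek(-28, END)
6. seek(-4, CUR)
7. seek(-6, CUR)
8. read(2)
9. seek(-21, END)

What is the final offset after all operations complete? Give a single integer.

After 1 (read(4)): returned 'VL8U', offset=4
After 2 (read(1)): returned 'E', offset=5
After 3 (read(6)): returned 'ZVF673', offset=11
After 4 (tell()): offset=11
After 5 (seek(-28, END)): offset=2
After 6 (seek(-4, CUR)): offset=0
After 7 (seek(-6, CUR)): offset=0
After 8 (read(2)): returned 'VL', offset=2
After 9 (seek(-21, END)): offset=9

Answer: 9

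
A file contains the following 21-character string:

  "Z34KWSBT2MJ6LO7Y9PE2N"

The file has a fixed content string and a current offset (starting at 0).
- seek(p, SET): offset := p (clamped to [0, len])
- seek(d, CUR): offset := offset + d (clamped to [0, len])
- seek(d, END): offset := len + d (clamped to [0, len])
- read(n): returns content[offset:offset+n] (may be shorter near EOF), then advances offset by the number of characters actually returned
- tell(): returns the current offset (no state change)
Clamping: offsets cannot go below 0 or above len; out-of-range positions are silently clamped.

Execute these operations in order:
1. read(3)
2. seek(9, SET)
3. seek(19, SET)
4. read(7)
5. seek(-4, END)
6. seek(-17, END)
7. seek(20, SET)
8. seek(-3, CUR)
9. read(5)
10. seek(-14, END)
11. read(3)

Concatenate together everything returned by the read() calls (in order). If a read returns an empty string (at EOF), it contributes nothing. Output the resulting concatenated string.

Answer: Z342NPE2NT2M

Derivation:
After 1 (read(3)): returned 'Z34', offset=3
After 2 (seek(9, SET)): offset=9
After 3 (seek(19, SET)): offset=19
After 4 (read(7)): returned '2N', offset=21
After 5 (seek(-4, END)): offset=17
After 6 (seek(-17, END)): offset=4
After 7 (seek(20, SET)): offset=20
After 8 (seek(-3, CUR)): offset=17
After 9 (read(5)): returned 'PE2N', offset=21
After 10 (seek(-14, END)): offset=7
After 11 (read(3)): returned 'T2M', offset=10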